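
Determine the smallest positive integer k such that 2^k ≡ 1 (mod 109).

By Lagrange's theorem, ord_109(2) divides φ(109) = 109 − 1 = 108 = 2^2 · 3^3.
Divisors of 108: 1, 2, 3, 4, 6, 9, 12, 18, 27, 36, 54, 108.
Test each divisor d:
2^1 ≡ 2 (mod 109)
2^2 ≡ 4 (mod 109)
2^3 ≡ 8 (mod 109)
2^4 ≡ 16 (mod 109)
2^6 ≡ 64 (mod 109)
2^9 ≡ 76 (mod 109)
2^12 ≡ 63 (mod 109)
2^18 ≡ 108 (mod 109)
2^27 ≡ 33 (mod 109)
2^36 ≡ 1 (mod 109) ✓
The smallest such exponent is 36, so the order of 2 is 36.

36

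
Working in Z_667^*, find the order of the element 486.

154

Since 486 ∈ (Z/667Z)^×, its order divides φ(667) = φ(23·29) = (23−1)·(29−1) = 22·28 = 616 = 2^3 · 7 · 11.
Divisors of 616: 1, 2, 4, 7, 8, 11, 14, 22, 28, 44, 56, 77, 88, 154, 308, 616.
Test each divisor d:
486^1 ≡ 486 (mod 667)
486^2 ≡ 78 (mod 667)
486^4 ≡ 81 (mod 667)
486^7 ≡ 347 (mod 667)
486^8 ≡ 558 (mod 667)
486^11 ≡ 93 (mod 667)
486^14 ≡ 349 (mod 667)
486^22 ≡ 645 (mod 667)
486^28 ≡ 407 (mod 667)
486^44 ≡ 484 (mod 667)
486^56 ≡ 233 (mod 667)
486^77 ≡ 231 (mod 667)
486^88 ≡ 139 (mod 667)
486^154 ≡ 1 (mod 667) ✓
So ord_667(486) = 154.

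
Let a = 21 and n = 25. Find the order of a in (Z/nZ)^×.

By Lagrange's theorem, ord_25(21) divides φ(25) = φ(5^2) = 5·(5−1) = 20 = 2^2 · 5.
Divisors of 20: 1, 2, 4, 5, 10, 20.
Check 21^d mod 25 for each divisor in increasing order:
21^1 ≡ 21 (mod 25)
21^2 ≡ 16 (mod 25)
21^4 ≡ 6 (mod 25)
21^5 ≡ 1 (mod 25) ✓
The smallest such exponent is 5, so the order of 21 is 5.

5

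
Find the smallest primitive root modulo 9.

2

φ(9) = φ(3^2) = 3·(3−1) = 6 = 2 · 3.
g is a primitive root iff g^(6/q) ≢ 1 (mod 9) for each prime q ∈ {2, 3}.
g = 2: 2^3 ≡ 8; 2^2 ≡ 4 — none is 1, so 2 is a primitive root.
So 2 is the smallest generator of (Z/9Z)^×.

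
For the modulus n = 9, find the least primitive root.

2

φ(9) = φ(3^2) = 3·(3−1) = 6 = 2 · 3.
g is a primitive root iff g^(6/q) ≢ 1 (mod 9) for each prime q ∈ {2, 3}.
g = 2: 2^3 ≡ 8; 2^2 ≡ 4 — none is 1, so 2 is a primitive root.
So 2 is the smallest generator of (Z/9Z)^×.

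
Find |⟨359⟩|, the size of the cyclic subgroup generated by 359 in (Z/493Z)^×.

56

The order of 359 must divide φ(493) = φ(17·29) = (17−1)·(29−1) = 16·28 = 448 = 2^6 · 7.
Divisors of 448: 1, 2, 4, 7, 8, 14, 16, 28, 32, 56, 64, 112, 224, 448.
Check 359^d mod 493 for each divisor in increasing order:
359^1 ≡ 359 (mod 493)
359^2 ≡ 208 (mod 493)
359^4 ≡ 373 (mod 493)
359^7 ≡ 128 (mod 493)
359^8 ≡ 103 (mod 493)
359^14 ≡ 115 (mod 493)
359^16 ≡ 256 (mod 493)
359^28 ≡ 407 (mod 493)
359^32 ≡ 460 (mod 493)
359^56 ≡ 1 (mod 493) ✓
The smallest such exponent is 56, so the order of 359 is 56.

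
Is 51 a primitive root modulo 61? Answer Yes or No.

φ(61) = 61 − 1 = 60 = 2^2 · 3 · 5.
It suffices to check that the order of 51 is not a proper divisor of 60: compute 51^(60/q) for q ∈ {2, 3, 5}.
51^30 ≡ 60 (mod 61)  [q = 2: ≢ 1 ✓]
51^20 ≡ 13 (mod 61)  [q = 3: ≢ 1 ✓]
51^12 ≡ 58 (mod 61)  [q = 5: ≢ 1 ✓]
None equal 1, so ord_61(51) = 60: 51 is a primitive root.

Yes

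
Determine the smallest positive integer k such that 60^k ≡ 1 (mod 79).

78

ord(60) | φ(79) = 79 − 1 = 78 = 2 · 3 · 13.
Divisors of 78: 1, 2, 3, 6, 13, 26, 39, 78.
Check 60^d mod 79 for each divisor in increasing order:
60^1 ≡ 60
60^2 ≡ 45
60^3 ≡ 14
60^6 ≡ 38
60^13 ≡ 56
60^26 ≡ 55
60^39 ≡ 78
60^78 ≡ 1
The smallest such exponent is 78, so the order of 60 is 78.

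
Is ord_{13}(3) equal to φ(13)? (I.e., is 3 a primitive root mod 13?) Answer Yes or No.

φ(13) = 13 − 1 = 12 = 2^2 · 3.
It suffices to check that the order of 3 is not a proper divisor of 12: compute 3^(12/q) for q ∈ {2, 3}.
3^6 ≡ 1 (mod 13)  [q = 2: ≡ 1 ✗]
3^4 ≡ 3 (mod 13)  [q = 3: ≢ 1 ✓]
The check at q = 2 fails, so 3 generates a proper subgroup.

No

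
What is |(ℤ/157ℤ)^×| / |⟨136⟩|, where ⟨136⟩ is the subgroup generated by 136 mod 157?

Since 136 ∈ (Z/157Z)^×, its order divides φ(157) = 157 − 1 = 156 = 2^2 · 3 · 13.
Divisors of 156: 1, 2, 3, 4, 6, 12, 13, 26, 39, 52, 78, 156.
Check 136^d mod 157 for each divisor in increasing order:
136^1 ≡ 136
136^2 ≡ 127
136^3 ≡ 2
136^4 ≡ 115
136^6 ≡ 4
136^12 ≡ 16
136^13 ≡ 135
136^26 ≡ 13
136^39 ≡ 28
136^52 ≡ 12
136^78 ≡ 156
136^156 ≡ 1
Thus |⟨136⟩| = ord(136) = 156.
The index is φ(157) / ord(136) = 156 / 156 = 1.

1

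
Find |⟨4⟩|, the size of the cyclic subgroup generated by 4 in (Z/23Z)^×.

11

The order of 4 must divide φ(23) = 23 − 1 = 22 = 2 · 11.
Divisors of 22: 1, 2, 11, 22.
Check 4^d mod 23 for each divisor in increasing order:
4^1 ≡ 4 (mod 23)
4^2 ≡ 16 (mod 23)
4^11 ≡ 1 (mod 23) ✓
So ord_23(4) = 11.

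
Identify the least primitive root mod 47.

5

φ(47) = 47 − 1 = 46 = 2 · 23.
g is a primitive root iff g^(46/q) ≢ 1 (mod 47) for each prime q ∈ {2, 23}.
g = 2: 2^23 ≡ 1 — hits 1, so not a primitive root.
g = 3: 3^23 ≡ 1 — hits 1, so not a primitive root.
g = 4: 4^23 ≡ 1 — hits 1, so not a primitive root.
g = 5: 5^23 ≡ 46; 5^2 ≡ 25 — none is 1, so 5 is a primitive root.
Hence the least primitive root of 47 is 5.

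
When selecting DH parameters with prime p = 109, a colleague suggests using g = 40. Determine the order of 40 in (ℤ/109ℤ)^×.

108

ord(40) | φ(109) = 109 − 1 = 108 = 2^2 · 3^3.
Divisors of 108: 1, 2, 3, 4, 6, 9, 12, 18, 27, 36, 54, 108.
Check 40^d mod 109 for each divisor in increasing order:
40^1 ≡ 40 (mod 109)
40^2 ≡ 74 (mod 109)
40^3 ≡ 17 (mod 109)
40^4 ≡ 26 (mod 109)
40^6 ≡ 71 (mod 109)
40^9 ≡ 8 (mod 109)
40^12 ≡ 27 (mod 109)
40^18 ≡ 64 (mod 109)
40^27 ≡ 76 (mod 109)
40^36 ≡ 63 (mod 109)
40^54 ≡ 108 (mod 109)
40^108 ≡ 1 (mod 109) ✓
Hence ord(40) = 108.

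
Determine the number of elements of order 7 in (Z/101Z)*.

0

φ(101) = 101 − 1 = 100 = 2^2 · 5^2.
(Z/101Z)^× is cyclic (|G| = 100); a cyclic group of order m has exactly φ(d) elements of each order d | m, and none otherwise.
7 does not divide 100, so no element of (Z/101Z)^× has order 7.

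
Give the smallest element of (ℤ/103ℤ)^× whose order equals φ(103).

φ(103) = 103 − 1 = 102 = 2 · 3 · 17.
g is a primitive root iff g^(102/q) ≢ 1 (mod 103) for each prime q ∈ {2, 3, 17}.
g = 2: 2^51 ≡ 1 — hits 1, so not a primitive root.
g = 3: 3^51 ≡ 102; 3^34 ≡ 1 — hits 1, so not a primitive root.
g = 4: 4^51 ≡ 1 — hits 1, so not a primitive root.
g = 5: 5^51 ≡ 102; 5^34 ≡ 56; 5^6 ≡ 72 — none is 1, so 5 is a primitive root.
The smallest primitive root modulo 103 is 5.

5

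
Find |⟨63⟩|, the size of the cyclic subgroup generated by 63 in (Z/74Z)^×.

By Lagrange's theorem, ord_74(63) divides φ(74) = φ(2)·φ(37) = 1·36 = 36 = 2^2 · 3^2.
Divisors of 36: 1, 2, 3, 4, 6, 9, 12, 18, 36.
Evaluate successive powers at the divisors of 36:
63^1 ≡ 63
63^2 ≡ 47
63^3 ≡ 1
Hence ord(63) = 3.

3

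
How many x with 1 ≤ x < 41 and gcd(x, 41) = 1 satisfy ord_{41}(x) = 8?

φ(41) = 41 − 1 = 40 = 2^3 · 5.
In a cyclic group of order 40, there are φ(d) elements of order d for each divisor d of 40, and zero for non-divisors.
8 = 2^3 divides 40, and φ(8) = 4.

4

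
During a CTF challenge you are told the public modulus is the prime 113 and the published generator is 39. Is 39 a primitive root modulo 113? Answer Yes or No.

Yes

φ(113) = 113 − 1 = 112 = 2^4 · 7.
It suffices to check that the order of 39 is not a proper divisor of 112: compute 39^(112/q) for q ∈ {2, 7}.
39^56 ≡ 112 (mod 113)  [q = 2: ≢ 1 ✓]
39^16 ≡ 28 (mod 113)  [q = 7: ≢ 1 ✓]
All checks pass, so 39 has order 112 and is a primitive root modulo 113.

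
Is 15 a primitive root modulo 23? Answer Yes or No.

φ(23) = 23 − 1 = 22 = 2 · 11.
An element g generates (Z/23Z)^× iff g^(22/q) ≢ 1 (mod 23) for each prime q ∈ {2, 11}.
15^11 ≡ 22 (mod 23)  [q = 2: ≢ 1 ✓]
15^2 ≡ 18 (mod 23)  [q = 11: ≢ 1 ✓]
Every test exponent gives a nontrivial residue, hence 15 generates the full group.

Yes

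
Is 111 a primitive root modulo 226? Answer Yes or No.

φ(226) = φ(2)·φ(113) = 1·112 = 112 = 2^4 · 7.
Test 111^(112/q) mod 226 for each prime factor q of 112:
111^56 ≡ 1 (mod 226)  [q = 2: ≡ 1 ✗]
111^16 ≡ 109 (mod 226)  [q = 7: ≢ 1 ✓]
The check at q = 2 fails, so 111 generates a proper subgroup.

No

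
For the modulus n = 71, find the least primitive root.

φ(71) = 71 − 1 = 70 = 2 · 5 · 7.
g is a primitive root iff g^(70/q) ≢ 1 (mod 71) for each prime q ∈ {2, 5, 7}.
g = 2: 2^35 ≡ 1 — hits 1, so not a primitive root.
g = 3: 3^35 ≡ 1 — hits 1, so not a primitive root.
g = 4: 4^35 ≡ 1 — hits 1, so not a primitive root.
g = 5: 5^35 ≡ 1 — hits 1, so not a primitive root.
g = 6: 6^35 ≡ 1 — hits 1, so not a primitive root.
g = 7: 7^35 ≡ 70; 7^14 ≡ 54; 7^10 ≡ 45 — none is 1, so 7 is a primitive root.
Hence the least primitive root of 71 is 7.

7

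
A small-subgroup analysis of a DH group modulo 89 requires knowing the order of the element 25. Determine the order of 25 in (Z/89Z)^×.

22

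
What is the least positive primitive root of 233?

φ(233) = 233 − 1 = 232 = 2^3 · 29.
Test candidates g = 2, 3, … against the prime factors q ∈ {2, 29} of φ(233): g is a generator iff g^(232/q) ≢ 1 for every such q.
g = 2: 2^116 ≡ 1 — hits 1, so not a primitive root.
g = 3: 3^116 ≡ 232; 3^8 ≡ 37 — none is 1, so 3 is a primitive root.
Hence the least primitive root of 233 is 3.

3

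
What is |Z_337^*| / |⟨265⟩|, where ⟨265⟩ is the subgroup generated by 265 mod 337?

28

Since 265 ∈ (Z/337Z)^×, its order divides φ(337) = 337 − 1 = 336 = 2^4 · 3 · 7.
Divisors of 336: 1, 2, 3, 4, 6, 7, 8, 12, 14, 16, 21, 24, 28, 42, 48, 56, 84, 112, 168, 336.
Test each divisor d:
265^1 ≡ 265
265^2 ≡ 129
265^3 ≡ 148
265^4 ≡ 128
265^6 ≡ 336
265^7 ≡ 72
265^8 ≡ 208
265^12 ≡ 1
Thus |⟨265⟩| = ord(265) = 12.
Index = |(Z/337Z)^×| / |⟨265⟩| = 336 / 12 = 28.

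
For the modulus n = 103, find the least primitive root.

5

φ(103) = 103 − 1 = 102 = 2 · 3 · 17.
g is a primitive root iff g^(102/q) ≢ 1 (mod 103) for each prime q ∈ {2, 3, 17}.
g = 2: 2^51 ≡ 1 — hits 1, so not a primitive root.
g = 3: 3^51 ≡ 102; 3^34 ≡ 1 — hits 1, so not a primitive root.
g = 4: 4^51 ≡ 1 — hits 1, so not a primitive root.
g = 5: 5^51 ≡ 102; 5^34 ≡ 56; 5^6 ≡ 72 — none is 1, so 5 is a primitive root.
Hence the least primitive root of 103 is 5.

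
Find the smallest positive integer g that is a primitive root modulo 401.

φ(401) = 401 − 1 = 400 = 2^4 · 5^2.
g is a primitive root iff g^(400/q) ≢ 1 (mod 401) for each prime q ∈ {2, 5}.
g = 2: 2^200 ≡ 1 — hits 1, so not a primitive root.
g = 3: 3^200 ≡ 400; 3^80 ≡ 72 — none is 1, so 3 is a primitive root.
Hence the least primitive root of 401 is 3.

3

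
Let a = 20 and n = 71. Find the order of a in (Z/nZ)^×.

Since 20 ∈ (Z/71Z)^×, its order divides φ(71) = 71 − 1 = 70 = 2 · 5 · 7.
Divisors of 70: 1, 2, 5, 7, 10, 14, 35, 70.
Compute 20^d (mod 71) for the divisors d until we hit 1:
20^1 ≡ 20 (mod 71)
20^2 ≡ 45 (mod 71)
20^5 ≡ 30 (mod 71)
20^7 ≡ 1 (mod 71) ✓
The smallest such exponent is 7, so the order of 20 is 7.

7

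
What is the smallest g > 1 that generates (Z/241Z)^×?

φ(241) = 241 − 1 = 240 = 2^4 · 3 · 5.
Test candidates g = 2, 3, … against the prime factors q ∈ {2, 3, 5} of φ(241): g is a generator iff g^(240/q) ≢ 1 for every such q.
g = 2: 2^120 ≡ 1 — hits 1, so not a primitive root.
g = 3: 3^120 ≡ 1 — hits 1, so not a primitive root.
g = 4: 4^120 ≡ 1 — hits 1, so not a primitive root.
g = 5: 5^120 ≡ 1 — hits 1, so not a primitive root.
g = 6: 6^120 ≡ 1 — hits 1, so not a primitive root.
g = 7: 7^120 ≡ 240; 7^80 ≡ 15; 7^48 ≡ 91 — none is 1, so 7 is a primitive root.
So 7 is the smallest generator of (Z/241Z)^×.

7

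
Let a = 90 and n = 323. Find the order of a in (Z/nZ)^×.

144

By Lagrange's theorem, ord_323(90) divides φ(323) = φ(17·19) = (17−1)·(19−1) = 16·18 = 288 = 2^5 · 3^2.
Divisors of 288: 1, 2, 3, 4, 6, 8, 9, 12, 16, 18, 24, 32, 36, 48, 72, 96, 144, 288.
Check 90^d mod 323 for each divisor in increasing order:
90^1 ≡ 90 (mod 323)
90^2 ≡ 25 (mod 323)
90^3 ≡ 312 (mod 323)
90^4 ≡ 302 (mod 323)
90^6 ≡ 121 (mod 323)
90^8 ≡ 118 (mod 323)
90^9 ≡ 284 (mod 323)
90^12 ≡ 106 (mod 323)
90^16 ≡ 35 (mod 323)
90^18 ≡ 229 (mod 323)
90^24 ≡ 254 (mod 323)
90^32 ≡ 256 (mod 323)
90^36 ≡ 115 (mod 323)
90^48 ≡ 239 (mod 323)
90^72 ≡ 305 (mod 323)
90^96 ≡ 273 (mod 323)
90^144 ≡ 1 (mod 323) ✓
Therefore the multiplicative order of 90 modulo 323 is 144.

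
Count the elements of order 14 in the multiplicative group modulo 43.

6

φ(43) = 43 − 1 = 42 = 2 · 3 · 7.
Since (Z/43Z)^× is cyclic of order 42, the number of elements of order d is φ(d) when d | 42 and 0 otherwise.
14 = 2 · 7 divides 42, and φ(14) = 6.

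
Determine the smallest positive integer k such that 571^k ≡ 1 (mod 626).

312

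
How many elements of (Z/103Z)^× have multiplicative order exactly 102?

φ(103) = 103 − 1 = 102 = 2 · 3 · 17.
(Z/103Z)^× is cyclic (|G| = 102); a cyclic group of order m has exactly φ(d) elements of each order d | m, and none otherwise.
102 = 2 · 3 · 17 divides 102, and φ(102) = 32.

32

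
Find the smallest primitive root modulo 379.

φ(379) = 379 − 1 = 378 = 2 · 3^3 · 7.
Test candidates g = 2, 3, … against the prime factors q ∈ {2, 3, 7} of φ(379): g is a generator iff g^(378/q) ≢ 1 for every such q.
g = 2: 2^189 ≡ 378; 2^126 ≡ 327; 2^54 ≡ 125 — none is 1, so 2 is a primitive root.
Hence the least primitive root of 379 is 2.

2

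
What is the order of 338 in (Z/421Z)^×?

420

ord(338) | φ(421) = 421 − 1 = 420 = 2^2 · 3 · 5 · 7.
Divisors of 420: 1, 2, 3, 4, 5, 6, 7, 10, 12, 14, 15, 20, 21, 28, 30, 35, 42, 60, 70, 84, 105, 140, 210, 420.
Test each divisor d:
338^1 ≡ 338 (mod 421)
338^2 ≡ 153 (mod 421)
338^3 ≡ 352 (mod 421)
338^4 ≡ 254 (mod 421)
338^5 ≡ 389 (mod 421)
338^6 ≡ 130 (mod 421)
338^7 ≡ 156 (mod 421)
338^10 ≡ 182 (mod 421)
338^12 ≡ 60 (mod 421)
338^14 ≡ 339 (mod 421)
338^15 ≡ 70 (mod 421)
338^20 ≡ 286 (mod 421)
338^21 ≡ 259 (mod 421)
338^28 ≡ 409 (mod 421)
338^30 ≡ 269 (mod 421)
338^35 ≡ 233 (mod 421)
338^42 ≡ 142 (mod 421)
338^60 ≡ 370 (mod 421)
338^70 ≡ 401 (mod 421)
338^84 ≡ 377 (mod 421)
338^105 ≡ 392 (mod 421)
338^140 ≡ 400 (mod 421)
338^210 ≡ 420 (mod 421)
338^420 ≡ 1 (mod 421) ✓
The smallest such exponent is 420, so the order of 338 is 420.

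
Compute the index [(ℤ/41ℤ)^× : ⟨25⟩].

4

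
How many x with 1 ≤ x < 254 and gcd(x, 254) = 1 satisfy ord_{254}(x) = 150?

0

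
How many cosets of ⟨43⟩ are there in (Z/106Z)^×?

By Lagrange's theorem, ord_106(43) divides φ(106) = φ(2)·φ(53) = 1·52 = 52 = 2^2 · 13.
Divisors of 52: 1, 2, 4, 13, 26, 52.
Evaluate successive powers at the divisors of 52:
43^1 ≡ 43
43^2 ≡ 47
43^4 ≡ 89
43^13 ≡ 105
43^26 ≡ 1
The order of 43 is 26, so the subgroup it generates has 26 elements.
[(Z/106Z)^× : ⟨43⟩] = 52/26 = 2.

2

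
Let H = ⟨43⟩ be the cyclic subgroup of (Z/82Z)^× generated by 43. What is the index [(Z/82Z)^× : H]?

2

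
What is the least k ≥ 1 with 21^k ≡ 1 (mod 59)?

The order of 21 must divide φ(59) = 59 − 1 = 58 = 2 · 29.
Divisors of 58: 1, 2, 29, 58.
Evaluate successive powers at the divisors of 58:
21^1 ≡ 21 (mod 59)
21^2 ≡ 28 (mod 59)
21^29 ≡ 1 (mod 59) ✓
The smallest such exponent is 29, so the order of 21 is 29.

29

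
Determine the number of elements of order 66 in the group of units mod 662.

20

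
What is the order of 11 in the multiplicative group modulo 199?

22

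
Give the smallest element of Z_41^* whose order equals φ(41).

6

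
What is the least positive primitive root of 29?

2

φ(29) = 29 − 1 = 28 = 2^2 · 7.
g is a primitive root iff g^(28/q) ≢ 1 (mod 29) for each prime q ∈ {2, 7}.
g = 2: 2^14 ≡ 28; 2^4 ≡ 16 — none is 1, so 2 is a primitive root.
So 2 is the smallest generator of (Z/29Z)^×.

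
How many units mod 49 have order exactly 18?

0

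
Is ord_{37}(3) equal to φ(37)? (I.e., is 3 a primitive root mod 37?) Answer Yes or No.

No

φ(37) = 37 − 1 = 36 = 2^2 · 3^2.
Test 3^(36/q) mod 37 for each prime factor q of 36:
3^18 ≡ 1 (mod 37)  [q = 2: ≡ 1 ✗]
3^12 ≡ 10 (mod 37)  [q = 3: ≢ 1 ✓]
Since 3^18 ≡ 1, the order of 3 divides 18 < 36, so 3 is not a primitive root.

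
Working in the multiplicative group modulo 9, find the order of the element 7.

3

ord(7) | φ(9) = φ(3^2) = 3·(3−1) = 6 = 2 · 3.
Divisors of 6: 1, 2, 3, 6.
Test each divisor d:
7^1 ≡ 7
7^2 ≡ 4
7^3 ≡ 1
The smallest such exponent is 3, so the order of 7 is 3.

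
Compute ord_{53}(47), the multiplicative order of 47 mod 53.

13

Since 47 ∈ (Z/53Z)^×, its order divides φ(53) = 53 − 1 = 52 = 2^2 · 13.
Divisors of 52: 1, 2, 4, 13, 26, 52.
Evaluate successive powers at the divisors of 52:
47^1 ≡ 47 (mod 53)
47^2 ≡ 36 (mod 53)
47^4 ≡ 24 (mod 53)
47^13 ≡ 1 (mod 53) ✓
The smallest such exponent is 13, so the order of 47 is 13.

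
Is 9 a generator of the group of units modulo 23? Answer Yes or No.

No

φ(23) = 23 − 1 = 22 = 2 · 11.
Test 9^(22/q) mod 23 for each prime factor q of 22:
9^11 ≡ 1 (mod 23)  [q = 2: ≡ 1 ✗]
9^2 ≡ 12 (mod 23)  [q = 11: ≢ 1 ✓]
9^11 ≡ 1 shows ord(9) | 11, strictly less than φ(23); not a primitive root.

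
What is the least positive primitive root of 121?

φ(121) = φ(11^2) = 11·(11−1) = 110 = 2 · 5 · 11.
g is a primitive root iff g^(110/q) ≢ 1 (mod 121) for each prime q ∈ {2, 5, 11}.
g = 2: 2^55 ≡ 120; 2^22 ≡ 81; 2^10 ≡ 56 — none is 1, so 2 is a primitive root.
Hence the least primitive root of 121 is 2.

2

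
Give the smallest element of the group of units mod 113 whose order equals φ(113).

φ(113) = 113 − 1 = 112 = 2^4 · 7.
Test candidates g = 2, 3, … against the prime factors q ∈ {2, 7} of φ(113): g is a generator iff g^(112/q) ≢ 1 for every such q.
g = 2: 2^56 ≡ 1 — hits 1, so not a primitive root.
g = 3: 3^56 ≡ 112; 3^16 ≡ 49 — none is 1, so 3 is a primitive root.
The smallest primitive root modulo 113 is 3.

3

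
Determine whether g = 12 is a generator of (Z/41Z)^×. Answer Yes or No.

Yes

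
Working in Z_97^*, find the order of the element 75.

4

Since 75 ∈ (Z/97Z)^×, its order divides φ(97) = 97 − 1 = 96 = 2^5 · 3.
Divisors of 96: 1, 2, 3, 4, 6, 8, 12, 16, 24, 32, 48, 96.
Check 75^d mod 97 for each divisor in increasing order:
75^1 ≡ 75
75^2 ≡ 96
75^3 ≡ 22
75^4 ≡ 1
Hence ord(75) = 4.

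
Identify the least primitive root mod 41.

φ(41) = 41 − 1 = 40 = 2^3 · 5.
Test candidates g = 2, 3, … against the prime factors q ∈ {2, 5} of φ(41): g is a generator iff g^(40/q) ≢ 1 for every such q.
g = 2: 2^20 ≡ 1 — hits 1, so not a primitive root.
g = 3: 3^20 ≡ 40; 3^8 ≡ 1 — hits 1, so not a primitive root.
g = 4: 4^20 ≡ 1 — hits 1, so not a primitive root.
g = 5: 5^20 ≡ 1 — hits 1, so not a primitive root.
g = 6: 6^20 ≡ 40; 6^8 ≡ 10 — none is 1, so 6 is a primitive root.
So 6 is the smallest generator of (Z/41Z)^×.

6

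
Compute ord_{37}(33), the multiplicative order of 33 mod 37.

By Lagrange's theorem, ord_37(33) divides φ(37) = 37 − 1 = 36 = 2^2 · 3^2.
Divisors of 36: 1, 2, 3, 4, 6, 9, 12, 18, 36.
Evaluate successive powers at the divisors of 36:
33^1 ≡ 33
33^2 ≡ 16
33^3 ≡ 10
33^4 ≡ 34
33^6 ≡ 26
33^9 ≡ 1
So ord_37(33) = 9.

9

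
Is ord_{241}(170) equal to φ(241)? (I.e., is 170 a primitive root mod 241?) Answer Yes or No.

Yes

φ(241) = 241 − 1 = 240 = 2^4 · 3 · 5.
170 is a primitive root mod 241 iff 170^(φ(241)/q) ≢ 1 for every prime q | φ(241), i.e. q ∈ {2, 3, 5}.
170^120 ≡ 240 (mod 241)  [q = 2: ≢ 1 ✓]
170^80 ≡ 15 (mod 241)  [q = 3: ≢ 1 ✓]
170^48 ≡ 98 (mod 241)  [q = 5: ≢ 1 ✓]
Every test exponent gives a nontrivial residue, hence 170 generates the full group.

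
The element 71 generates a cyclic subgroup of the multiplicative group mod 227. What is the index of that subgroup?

2

ord(71) | φ(227) = 227 − 1 = 226 = 2 · 113.
Divisors of 226: 1, 2, 113, 226.
Check 71^d mod 227 for each divisor in increasing order:
71^1 ≡ 71 (mod 227)
71^2 ≡ 47 (mod 227)
71^113 ≡ 1 (mod 227) ✓
Thus |⟨71⟩| = ord(71) = 113.
The index is φ(227) / ord(71) = 226 / 113 = 2.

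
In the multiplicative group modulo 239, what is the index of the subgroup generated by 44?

Since 44 ∈ (Z/239Z)^×, its order divides φ(239) = 239 − 1 = 238 = 2 · 7 · 17.
Divisors of 238: 1, 2, 7, 14, 17, 34, 119, 238.
Check 44^d mod 239 for each divisor in increasing order:
44^1 ≡ 44 (mod 239)
44^2 ≡ 24 (mod 239)
44^7 ≡ 1 (mod 239) ✓
The order of 44 is 7, so the subgroup it generates has 7 elements.
[(Z/239Z)^× : ⟨44⟩] = 238/7 = 34.

34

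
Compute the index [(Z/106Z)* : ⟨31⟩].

1

ord(31) | φ(106) = φ(2)·φ(53) = 1·52 = 52 = 2^2 · 13.
Divisors of 52: 1, 2, 4, 13, 26, 52.
Check 31^d mod 106 for each divisor in increasing order:
31^1 ≡ 31
31^2 ≡ 7
31^4 ≡ 49
31^13 ≡ 83
31^26 ≡ 105
31^52 ≡ 1
Thus |⟨31⟩| = ord(31) = 52.
The index is φ(106) / ord(31) = 52 / 52 = 1.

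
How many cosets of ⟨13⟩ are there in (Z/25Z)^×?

ord(13) | φ(25) = φ(5^2) = 5·(5−1) = 20 = 2^2 · 5.
Divisors of 20: 1, 2, 4, 5, 10, 20.
Compute 13^d (mod 25) for the divisors d until we hit 1:
13^1 ≡ 13
13^2 ≡ 19
13^4 ≡ 11
13^5 ≡ 18
13^10 ≡ 24
13^20 ≡ 1
Thus |⟨13⟩| = ord(13) = 20.
The index is φ(25) / ord(13) = 20 / 20 = 1.

1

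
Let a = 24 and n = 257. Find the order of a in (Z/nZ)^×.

256

The order of 24 must divide φ(257) = 257 − 1 = 256 = 2^8.
Divisors of 256: 1, 2, 4, 8, 16, 32, 64, 128, 256.
Evaluate successive powers at the divisors of 256:
24^1 ≡ 24 (mod 257)
24^2 ≡ 62 (mod 257)
24^4 ≡ 246 (mod 257)
24^8 ≡ 121 (mod 257)
24^16 ≡ 249 (mod 257)
24^32 ≡ 64 (mod 257)
24^64 ≡ 241 (mod 257)
24^128 ≡ 256 (mod 257)
24^256 ≡ 1 (mod 257) ✓
Therefore the multiplicative order of 24 modulo 257 is 256.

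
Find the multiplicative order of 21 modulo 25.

5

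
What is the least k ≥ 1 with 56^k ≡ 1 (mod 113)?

28

The order of 56 must divide φ(113) = 113 − 1 = 112 = 2^4 · 7.
Divisors of 112: 1, 2, 4, 7, 8, 14, 16, 28, 56, 112.
Test each divisor d:
56^1 ≡ 56 (mod 113)
56^2 ≡ 85 (mod 113)
56^4 ≡ 106 (mod 113)
56^7 ≡ 15 (mod 113)
56^8 ≡ 49 (mod 113)
56^14 ≡ 112 (mod 113)
56^16 ≡ 28 (mod 113)
56^28 ≡ 1 (mod 113) ✓
Therefore the multiplicative order of 56 modulo 113 is 28.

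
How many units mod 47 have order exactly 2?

φ(47) = 47 − 1 = 46 = 2 · 23.
Since (Z/47Z)^× is cyclic of order 46, the number of elements of order d is φ(d) when d | 46 and 0 otherwise.
2 | 46, and φ(2) = 2 − 1 = 1.

1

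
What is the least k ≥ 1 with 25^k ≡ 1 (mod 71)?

The order of 25 must divide φ(71) = 71 − 1 = 70 = 2 · 5 · 7.
Divisors of 70: 1, 2, 5, 7, 10, 14, 35, 70.
Check 25^d mod 71 for each divisor in increasing order:
25^1 ≡ 25 (mod 71)
25^2 ≡ 57 (mod 71)
25^5 ≡ 1 (mod 71) ✓
The smallest such exponent is 5, so the order of 25 is 5.

5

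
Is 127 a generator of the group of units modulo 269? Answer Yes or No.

φ(269) = 269 − 1 = 268 = 2^2 · 67.
It suffices to check that the order of 127 is not a proper divisor of 268: compute 127^(268/q) for q ∈ {2, 67}.
127^134 ≡ 1 (mod 269)  [q = 2: ≡ 1 ✗]
127^4 ≡ 121 (mod 269)  [q = 67: ≢ 1 ✓]
127^134 ≡ 1 shows ord(127) | 134, strictly less than φ(269); not a primitive root.

No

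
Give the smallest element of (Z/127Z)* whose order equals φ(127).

φ(127) = 127 − 1 = 126 = 2 · 3^2 · 7.
Test candidates g = 2, 3, … against the prime factors q ∈ {2, 3, 7} of φ(127): g is a generator iff g^(126/q) ≢ 1 for every such q.
g = 2: 2^63 ≡ 1 — hits 1, so not a primitive root.
g = 3: 3^63 ≡ 126; 3^42 ≡ 107; 3^18 ≡ 4 — none is 1, so 3 is a primitive root.
So 3 is the smallest generator of (Z/127Z)^×.

3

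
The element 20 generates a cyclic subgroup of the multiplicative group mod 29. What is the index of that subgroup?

ord(20) | φ(29) = 29 − 1 = 28 = 2^2 · 7.
Divisors of 28: 1, 2, 4, 7, 14, 28.
Compute 20^d (mod 29) for the divisors d until we hit 1:
20^1 ≡ 20 (mod 29)
20^2 ≡ 23 (mod 29)
20^4 ≡ 7 (mod 29)
20^7 ≡ 1 (mod 29) ✓
So ord_29(20) = 7, hence |⟨20⟩| = 7.
Index = |(Z/29Z)^×| / |⟨20⟩| = 28 / 7 = 4.

4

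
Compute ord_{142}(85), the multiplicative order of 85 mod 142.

10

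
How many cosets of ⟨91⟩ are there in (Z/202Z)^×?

25

Since 91 ∈ (Z/202Z)^×, its order divides φ(202) = φ(2)·φ(101) = 1·100 = 100 = 2^2 · 5^2.
Divisors of 100: 1, 2, 4, 5, 10, 20, 25, 50, 100.
Test each divisor d:
91^1 ≡ 91
91^2 ≡ 201
91^4 ≡ 1
So ord_202(91) = 4, hence |⟨91⟩| = 4.
The index is φ(202) / ord(91) = 100 / 4 = 25.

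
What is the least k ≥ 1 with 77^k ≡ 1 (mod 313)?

312

The order of 77 must divide φ(313) = 313 − 1 = 312 = 2^3 · 3 · 13.
Divisors of 312: 1, 2, 3, 4, 6, 8, 12, 13, 24, 26, 39, 52, 78, 104, 156, 312.
Compute 77^d (mod 313) for the divisors d until we hit 1:
77^1 ≡ 77 (mod 313)
77^2 ≡ 295 (mod 313)
77^3 ≡ 179 (mod 313)
77^4 ≡ 11 (mod 313)
77^6 ≡ 115 (mod 313)
77^8 ≡ 121 (mod 313)
77^12 ≡ 79 (mod 313)
77^13 ≡ 136 (mod 313)
77^24 ≡ 294 (mod 313)
77^26 ≡ 29 (mod 313)
77^39 ≡ 188 (mod 313)
77^52 ≡ 215 (mod 313)
77^78 ≡ 288 (mod 313)
77^104 ≡ 214 (mod 313)
77^156 ≡ 312 (mod 313)
77^312 ≡ 1 (mod 313) ✓
Therefore the multiplicative order of 77 modulo 313 is 312.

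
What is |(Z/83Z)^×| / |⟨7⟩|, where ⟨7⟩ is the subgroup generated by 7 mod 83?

The order of 7 must divide φ(83) = 83 − 1 = 82 = 2 · 41.
Divisors of 82: 1, 2, 41, 82.
Evaluate successive powers at the divisors of 82:
7^1 ≡ 7
7^2 ≡ 49
7^41 ≡ 1
Thus |⟨7⟩| = ord(7) = 41.
[(Z/83Z)^× : ⟨7⟩] = 82/41 = 2.

2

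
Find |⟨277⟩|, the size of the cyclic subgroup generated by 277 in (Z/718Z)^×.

Since 277 ∈ (Z/718Z)^×, its order divides φ(718) = φ(2)·φ(359) = 1·358 = 358 = 2 · 179.
Divisors of 358: 1, 2, 179, 358.
Compute 277^d (mod 718) for the divisors d until we hit 1:
277^1 ≡ 277
277^2 ≡ 621
277^179 ≡ 717
277^358 ≡ 1
Therefore the multiplicative order of 277 modulo 718 is 358.

358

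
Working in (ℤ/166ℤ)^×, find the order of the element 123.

The order of 123 must divide φ(166) = φ(2)·φ(83) = 1·82 = 82 = 2 · 41.
Divisors of 82: 1, 2, 41, 82.
Test each divisor d:
123^1 ≡ 123 (mod 166)
123^2 ≡ 23 (mod 166)
123^41 ≡ 1 (mod 166) ✓
The smallest such exponent is 41, so the order of 123 is 41.

41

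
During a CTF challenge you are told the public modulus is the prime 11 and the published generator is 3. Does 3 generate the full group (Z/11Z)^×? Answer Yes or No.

No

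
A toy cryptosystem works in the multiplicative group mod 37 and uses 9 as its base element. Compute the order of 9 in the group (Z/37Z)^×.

By Lagrange's theorem, ord_37(9) divides φ(37) = 37 − 1 = 36 = 2^2 · 3^2.
Divisors of 36: 1, 2, 3, 4, 6, 9, 12, 18, 36.
Check 9^d mod 37 for each divisor in increasing order:
9^1 ≡ 9
9^2 ≡ 7
9^3 ≡ 26
9^4 ≡ 12
9^6 ≡ 10
9^9 ≡ 1
So ord_37(9) = 9.

9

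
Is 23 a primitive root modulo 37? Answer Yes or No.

No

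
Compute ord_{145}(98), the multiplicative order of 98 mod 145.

28

ord(98) | φ(145) = φ(5·29) = (5−1)·(29−1) = 4·28 = 112 = 2^4 · 7.
Divisors of 112: 1, 2, 4, 7, 8, 14, 16, 28, 56, 112.
Compute 98^d (mod 145) for the divisors d until we hit 1:
98^1 ≡ 98 (mod 145)
98^2 ≡ 34 (mod 145)
98^4 ≡ 141 (mod 145)
98^7 ≡ 12 (mod 145)
98^8 ≡ 16 (mod 145)
98^14 ≡ 144 (mod 145)
98^16 ≡ 111 (mod 145)
98^28 ≡ 1 (mod 145) ✓
So ord_145(98) = 28.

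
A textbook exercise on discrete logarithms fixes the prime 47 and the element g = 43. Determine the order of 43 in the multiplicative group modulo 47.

46

ord(43) | φ(47) = 47 − 1 = 46 = 2 · 23.
Divisors of 46: 1, 2, 23, 46.
Check 43^d mod 47 for each divisor in increasing order:
43^1 ≡ 43 (mod 47)
43^2 ≡ 16 (mod 47)
43^23 ≡ 46 (mod 47)
43^46 ≡ 1 (mod 47) ✓
Therefore the multiplicative order of 43 modulo 47 is 46.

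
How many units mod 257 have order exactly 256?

φ(257) = 257 − 1 = 256 = 2^8.
In a cyclic group of order 256, there are φ(d) elements of order d for each divisor d of 256, and zero for non-divisors.
256 = 2^8 divides 256, and φ(256) = 128.

128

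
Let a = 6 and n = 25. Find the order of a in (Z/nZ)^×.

Since 6 ∈ (Z/25Z)^×, its order divides φ(25) = φ(5^2) = 5·(5−1) = 20 = 2^2 · 5.
Divisors of 20: 1, 2, 4, 5, 10, 20.
Check 6^d mod 25 for each divisor in increasing order:
6^1 ≡ 6 (mod 25)
6^2 ≡ 11 (mod 25)
6^4 ≡ 21 (mod 25)
6^5 ≡ 1 (mod 25) ✓
Hence ord(6) = 5.

5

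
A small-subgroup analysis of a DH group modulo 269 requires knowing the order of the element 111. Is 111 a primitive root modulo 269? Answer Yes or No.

φ(269) = 269 − 1 = 268 = 2^2 · 67.
Test 111^(268/q) mod 269 for each prime factor q of 268:
111^134 ≡ 268 (mod 269)  [q = 2: ≢ 1 ✓]
111^4 ≡ 119 (mod 269)  [q = 67: ≢ 1 ✓]
All checks pass, so 111 has order 268 and is a primitive root modulo 269.

Yes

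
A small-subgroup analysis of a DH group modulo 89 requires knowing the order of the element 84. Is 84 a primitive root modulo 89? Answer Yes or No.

φ(89) = 89 − 1 = 88 = 2^3 · 11.
It suffices to check that the order of 84 is not a proper divisor of 88: compute 84^(88/q) for q ∈ {2, 11}.
84^44 ≡ 1 (mod 89)  [q = 2: ≡ 1 ✗]
84^8 ≡ 4 (mod 89)  [q = 11: ≢ 1 ✓]
The check at q = 2 fails, so 84 generates a proper subgroup.

No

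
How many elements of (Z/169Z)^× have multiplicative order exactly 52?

24

φ(169) = φ(13^2) = 13·(13−1) = 156 = 2^2 · 3 · 13.
(Z/169Z)^× is cyclic (|G| = 156); a cyclic group of order m has exactly φ(d) elements of each order d | m, and none otherwise.
52 = 2^2 · 13 divides 156, and φ(52) = 24.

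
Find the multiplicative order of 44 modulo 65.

4

ord(44) | φ(65) = φ(5·13) = (5−1)·(13−1) = 4·12 = 48 = 2^4 · 3.
Divisors of 48: 1, 2, 3, 4, 6, 8, 12, 16, 24, 48.
Check 44^d mod 65 for each divisor in increasing order:
44^1 ≡ 44 (mod 65)
44^2 ≡ 51 (mod 65)
44^3 ≡ 34 (mod 65)
44^4 ≡ 1 (mod 65) ✓
So ord_65(44) = 4.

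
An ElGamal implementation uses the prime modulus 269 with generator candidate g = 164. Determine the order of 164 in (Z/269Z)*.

134

ord(164) | φ(269) = 269 − 1 = 268 = 2^2 · 67.
Divisors of 268: 1, 2, 4, 67, 134, 268.
Evaluate successive powers at the divisors of 268:
164^1 ≡ 164 (mod 269)
164^2 ≡ 265 (mod 269)
164^4 ≡ 16 (mod 269)
164^67 ≡ 268 (mod 269)
164^134 ≡ 1 (mod 269) ✓
So ord_269(164) = 134.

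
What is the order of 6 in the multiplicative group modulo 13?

12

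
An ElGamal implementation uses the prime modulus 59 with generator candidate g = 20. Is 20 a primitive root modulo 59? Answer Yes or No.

No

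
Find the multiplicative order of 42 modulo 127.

63

The order of 42 must divide φ(127) = 127 − 1 = 126 = 2 · 3^2 · 7.
Divisors of 126: 1, 2, 3, 6, 7, 9, 14, 18, 21, 42, 63, 126.
Compute 42^d (mod 127) for the divisors d until we hit 1:
42^1 ≡ 42 (mod 127)
42^2 ≡ 113 (mod 127)
42^3 ≡ 47 (mod 127)
42^6 ≡ 50 (mod 127)
42^7 ≡ 68 (mod 127)
42^9 ≡ 64 (mod 127)
42^14 ≡ 52 (mod 127)
42^18 ≡ 32 (mod 127)
42^21 ≡ 107 (mod 127)
42^42 ≡ 19 (mod 127)
42^63 ≡ 1 (mod 127) ✓
Hence ord(42) = 63.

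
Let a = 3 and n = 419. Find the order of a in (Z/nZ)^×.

By Lagrange's theorem, ord_419(3) divides φ(419) = 419 − 1 = 418 = 2 · 11 · 19.
Divisors of 418: 1, 2, 11, 19, 22, 38, 209, 418.
Check 3^d mod 419 for each divisor in increasing order:
3^1 ≡ 3 (mod 419)
3^2 ≡ 9 (mod 419)
3^11 ≡ 329 (mod 419)
3^19 ≡ 300 (mod 419)
3^22 ≡ 139 (mod 419)
3^38 ≡ 334 (mod 419)
3^209 ≡ 1 (mod 419) ✓
The smallest such exponent is 209, so the order of 3 is 209.

209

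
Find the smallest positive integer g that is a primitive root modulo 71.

φ(71) = 71 − 1 = 70 = 2 · 5 · 7.
g is a primitive root iff g^(70/q) ≢ 1 (mod 71) for each prime q ∈ {2, 5, 7}.
g = 2: 2^35 ≡ 1 — hits 1, so not a primitive root.
g = 3: 3^35 ≡ 1 — hits 1, so not a primitive root.
g = 4: 4^35 ≡ 1 — hits 1, so not a primitive root.
g = 5: 5^35 ≡ 1 — hits 1, so not a primitive root.
g = 6: 6^35 ≡ 1 — hits 1, so not a primitive root.
g = 7: 7^35 ≡ 70; 7^14 ≡ 54; 7^10 ≡ 45 — none is 1, so 7 is a primitive root.
So 7 is the smallest generator of (Z/71Z)^×.

7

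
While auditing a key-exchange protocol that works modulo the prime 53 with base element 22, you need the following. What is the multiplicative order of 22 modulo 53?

52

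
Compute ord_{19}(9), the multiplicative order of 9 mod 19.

9

By Lagrange's theorem, ord_19(9) divides φ(19) = 19 − 1 = 18 = 2 · 3^2.
Divisors of 18: 1, 2, 3, 6, 9, 18.
Evaluate successive powers at the divisors of 18:
9^1 ≡ 9 (mod 19)
9^2 ≡ 5 (mod 19)
9^3 ≡ 7 (mod 19)
9^6 ≡ 11 (mod 19)
9^9 ≡ 1 (mod 19) ✓
So ord_19(9) = 9.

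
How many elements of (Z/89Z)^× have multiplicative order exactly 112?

0

φ(89) = 89 − 1 = 88 = 2^3 · 11.
Since (Z/89Z)^× is cyclic of order 88, the number of elements of order d is φ(d) when d | 88 and 0 otherwise.
Here 88 is not a multiple of 112, so there are no elements of order 112.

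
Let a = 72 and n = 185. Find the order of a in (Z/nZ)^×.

36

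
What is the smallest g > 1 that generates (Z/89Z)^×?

3

φ(89) = 89 − 1 = 88 = 2^3 · 11.
g is a primitive root iff g^(88/q) ≢ 1 (mod 89) for each prime q ∈ {2, 11}.
g = 2: 2^44 ≡ 1 — hits 1, so not a primitive root.
g = 3: 3^44 ≡ 88; 3^8 ≡ 64 — none is 1, so 3 is a primitive root.
The smallest primitive root modulo 89 is 3.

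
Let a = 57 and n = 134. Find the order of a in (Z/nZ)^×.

By Lagrange's theorem, ord_134(57) divides φ(134) = φ(2)·φ(67) = 1·66 = 66 = 2 · 3 · 11.
Divisors of 66: 1, 2, 3, 6, 11, 22, 33, 66.
Evaluate successive powers at the divisors of 66:
57^1 ≡ 57 (mod 134)
57^2 ≡ 33 (mod 134)
57^3 ≡ 5 (mod 134)
57^6 ≡ 25 (mod 134)
57^11 ≡ 105 (mod 134)
57^22 ≡ 37 (mod 134)
57^33 ≡ 133 (mod 134)
57^66 ≡ 1 (mod 134) ✓
The smallest such exponent is 66, so the order of 57 is 66.

66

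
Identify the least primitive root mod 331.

3

φ(331) = 331 − 1 = 330 = 2 · 3 · 5 · 11.
g is a primitive root iff g^(330/q) ≢ 1 (mod 331) for each prime q ∈ {2, 3, 5, 11}.
g = 2: 2^165 ≡ 330; 2^110 ≡ 299; 2^66 ≡ 64; 2^30 ≡ 1 — hits 1, so not a primitive root.
g = 3: 3^165 ≡ 330; 3^110 ≡ 299; 3^66 ≡ 64; 3^30 ≡ 270 — none is 1, so 3 is a primitive root.
The smallest primitive root modulo 331 is 3.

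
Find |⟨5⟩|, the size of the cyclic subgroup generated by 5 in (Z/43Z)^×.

By Lagrange's theorem, ord_43(5) divides φ(43) = 43 − 1 = 42 = 2 · 3 · 7.
Divisors of 42: 1, 2, 3, 6, 7, 14, 21, 42.
Check 5^d mod 43 for each divisor in increasing order:
5^1 ≡ 5
5^2 ≡ 25
5^3 ≡ 39
5^6 ≡ 16
5^7 ≡ 37
5^14 ≡ 36
5^21 ≡ 42
5^42 ≡ 1
Therefore the multiplicative order of 5 modulo 43 is 42.

42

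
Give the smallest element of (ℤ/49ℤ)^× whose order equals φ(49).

3

φ(49) = φ(7^2) = 7·(7−1) = 42 = 2 · 3 · 7.
Test candidates g = 2, 3, … against the prime factors q ∈ {2, 3, 7} of φ(49): g is a generator iff g^(42/q) ≢ 1 for every such q.
g = 2: 2^21 ≡ 1 — hits 1, so not a primitive root.
g = 3: 3^21 ≡ 48; 3^14 ≡ 30; 3^6 ≡ 43 — none is 1, so 3 is a primitive root.
The smallest primitive root modulo 49 is 3.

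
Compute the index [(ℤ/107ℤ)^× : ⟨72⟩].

1

The order of 72 must divide φ(107) = 107 − 1 = 106 = 2 · 53.
Divisors of 106: 1, 2, 53, 106.
Compute 72^d (mod 107) for the divisors d until we hit 1:
72^1 ≡ 72
72^2 ≡ 48
72^53 ≡ 106
72^106 ≡ 1
The order of 72 is 106, so the subgroup it generates has 106 elements.
The index is φ(107) / ord(72) = 106 / 106 = 1.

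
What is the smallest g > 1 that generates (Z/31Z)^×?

3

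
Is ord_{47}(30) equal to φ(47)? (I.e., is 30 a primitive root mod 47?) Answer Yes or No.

φ(47) = 47 − 1 = 46 = 2 · 23.
It suffices to check that the order of 30 is not a proper divisor of 46: compute 30^(46/q) for q ∈ {2, 23}.
30^23 ≡ 46 (mod 47)  [q = 2: ≢ 1 ✓]
30^2 ≡ 7 (mod 47)  [q = 23: ≢ 1 ✓]
None equal 1, so ord_47(30) = 46: 30 is a primitive root.

Yes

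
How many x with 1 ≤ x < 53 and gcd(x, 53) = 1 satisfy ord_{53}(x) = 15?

0

φ(53) = 53 − 1 = 52 = 2^2 · 13.
(Z/53Z)^× is cyclic (|G| = 52); a cyclic group of order m has exactly φ(d) elements of each order d | m, and none otherwise.
Here 52 is not a multiple of 15, so there are no elements of order 15.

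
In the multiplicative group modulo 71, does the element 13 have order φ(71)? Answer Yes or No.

φ(71) = 71 − 1 = 70 = 2 · 5 · 7.
An element g generates (Z/71Z)^× iff g^(70/q) ≢ 1 (mod 71) for each prime q ∈ {2, 5, 7}.
13^35 ≡ 70 (mod 71)  [q = 2: ≢ 1 ✓]
13^14 ≡ 25 (mod 71)  [q = 5: ≢ 1 ✓]
13^10 ≡ 20 (mod 71)  [q = 7: ≢ 1 ✓]
None equal 1, so ord_71(13) = 70: 13 is a primitive root.

Yes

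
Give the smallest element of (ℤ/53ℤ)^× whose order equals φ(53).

φ(53) = 53 − 1 = 52 = 2^2 · 13.
Test candidates g = 2, 3, … against the prime factors q ∈ {2, 13} of φ(53): g is a generator iff g^(52/q) ≢ 1 for every such q.
g = 2: 2^26 ≡ 52; 2^4 ≡ 16 — none is 1, so 2 is a primitive root.
So 2 is the smallest generator of (Z/53Z)^×.

2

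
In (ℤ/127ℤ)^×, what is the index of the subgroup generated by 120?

2

ord(120) | φ(127) = 127 − 1 = 126 = 2 · 3^2 · 7.
Divisors of 126: 1, 2, 3, 6, 7, 9, 14, 18, 21, 42, 63, 126.
Test each divisor d:
120^1 ≡ 120 (mod 127)
120^2 ≡ 49 (mod 127)
120^3 ≡ 38 (mod 127)
120^6 ≡ 47 (mod 127)
120^7 ≡ 52 (mod 127)
120^9 ≡ 8 (mod 127)
120^14 ≡ 37 (mod 127)
120^18 ≡ 64 (mod 127)
120^21 ≡ 19 (mod 127)
120^42 ≡ 107 (mod 127)
120^63 ≡ 1 (mod 127) ✓
The order of 120 is 63, so the subgroup it generates has 63 elements.
Index = |(Z/127Z)^×| / |⟨120⟩| = 126 / 63 = 2.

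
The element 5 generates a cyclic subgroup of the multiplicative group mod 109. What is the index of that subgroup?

Since 5 ∈ (Z/109Z)^×, its order divides φ(109) = 109 − 1 = 108 = 2^2 · 3^3.
Divisors of 108: 1, 2, 3, 4, 6, 9, 12, 18, 27, 36, 54, 108.
Compute 5^d (mod 109) for the divisors d until we hit 1:
5^1 ≡ 5 (mod 109)
5^2 ≡ 25 (mod 109)
5^3 ≡ 16 (mod 109)
5^4 ≡ 80 (mod 109)
5^6 ≡ 38 (mod 109)
5^9 ≡ 63 (mod 109)
5^12 ≡ 27 (mod 109)
5^18 ≡ 45 (mod 109)
5^27 ≡ 1 (mod 109) ✓
The order of 5 is 27, so the subgroup it generates has 27 elements.
The index is φ(109) / ord(5) = 108 / 27 = 4.

4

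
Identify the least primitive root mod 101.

2

φ(101) = 101 − 1 = 100 = 2^2 · 5^2.
g is a primitive root iff g^(100/q) ≢ 1 (mod 101) for each prime q ∈ {2, 5}.
g = 2: 2^50 ≡ 100; 2^20 ≡ 95 — none is 1, so 2 is a primitive root.
So 2 is the smallest generator of (Z/101Z)^×.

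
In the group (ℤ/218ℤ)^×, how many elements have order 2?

1

φ(218) = φ(2)·φ(109) = 1·108 = 108 = 2^2 · 3^3.
In a cyclic group of order 108, there are φ(d) elements of order d for each divisor d of 108, and zero for non-divisors.
2 | 108, and φ(2) = 2 − 1 = 1.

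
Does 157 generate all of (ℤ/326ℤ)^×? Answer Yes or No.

No

φ(326) = φ(2)·φ(163) = 1·162 = 162 = 2 · 3^4.
157 is a primitive root mod 326 iff 157^(φ(326)/q) ≢ 1 for every prime q | φ(326), i.e. q ∈ {2, 3}.
157^81 ≡ 325 (mod 326)  [q = 2: ≢ 1 ✓]
157^54 ≡ 1 (mod 326)  [q = 3: ≡ 1 ✗]
157^54 ≡ 1 shows ord(157) | 54, strictly less than φ(326); not a primitive root.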